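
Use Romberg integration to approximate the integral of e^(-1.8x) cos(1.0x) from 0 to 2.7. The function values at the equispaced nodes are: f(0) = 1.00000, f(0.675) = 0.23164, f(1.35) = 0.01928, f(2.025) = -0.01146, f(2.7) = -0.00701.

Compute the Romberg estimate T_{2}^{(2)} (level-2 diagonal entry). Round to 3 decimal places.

T_{0}^{(0)} (trapezoid, 1 panel, h=2.7000): 1.34054
T_{1}^{(0)} (trapezoid, 2 panels, h=1.3500): 0.69630
T_{2}^{(0)} (trapezoid, 4 panels, h=0.6750): 0.49677
T_{1}^{(1)} = 0.69630 + (0.69630 − 1.34054)/3 = 0.48155
T_{2}^{(1)} = 0.49677 + (0.49677 − 0.69630)/3 = 0.43026
T_{2}^{(2)} = 0.43026 + (0.43026 − 0.48155)/15 = 0.42684

0.427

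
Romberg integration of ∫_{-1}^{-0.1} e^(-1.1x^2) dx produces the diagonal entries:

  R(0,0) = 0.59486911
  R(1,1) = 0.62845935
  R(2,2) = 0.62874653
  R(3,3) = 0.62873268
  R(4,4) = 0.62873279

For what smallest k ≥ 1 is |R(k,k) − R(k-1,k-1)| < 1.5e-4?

k = 3

|R(1,1) − R(0,0)| = 0.03359024 ≥ 1.5e-4
|R(2,2) − R(1,1)| = 0.00028718 ≥ 1.5e-4
|R(3,3) − R(2,2)| = 0.00001385 < 1.5e-4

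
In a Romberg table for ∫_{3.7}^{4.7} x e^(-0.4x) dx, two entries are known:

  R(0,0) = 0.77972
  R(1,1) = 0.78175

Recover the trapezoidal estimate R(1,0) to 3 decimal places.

0.781

From R(1,1) = (4·R(1,0) − R(0,0))/3, solve for R(1,0):
4·R(1,0) = 3·0.78175 + 0.77972 = 3.12497
R(1,0) = 0.78124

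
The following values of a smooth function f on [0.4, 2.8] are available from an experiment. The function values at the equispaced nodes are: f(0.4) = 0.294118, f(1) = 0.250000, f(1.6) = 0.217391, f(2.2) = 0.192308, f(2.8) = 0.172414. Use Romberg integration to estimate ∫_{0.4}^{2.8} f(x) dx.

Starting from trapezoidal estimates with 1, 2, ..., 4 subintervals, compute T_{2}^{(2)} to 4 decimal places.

0.5341

T_{0}^{(0)} (trapezoid, 1 panel, h=2.4000): 0.559838
T_{1}^{(0)} (trapezoid, 2 panels, h=1.2000): 0.540788
T_{2}^{(0)} (trapezoid, 4 panels, h=0.6000): 0.535779
T_{1}^{(1)} = 0.540788 + (0.540788 − 0.559838)/3 = 0.534438
T_{2}^{(1)} = 0.535779 + (0.535779 − 0.540788)/3 = 0.534109
T_{2}^{(2)} = 0.534109 + (0.534109 − 0.534438)/15 = 0.534087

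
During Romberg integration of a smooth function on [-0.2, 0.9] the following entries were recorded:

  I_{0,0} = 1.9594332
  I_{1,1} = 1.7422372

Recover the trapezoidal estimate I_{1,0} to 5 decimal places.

1.79654

From I_{1,1} = (4·I_{1,0} − I_{0,0})/3, solve for I_{1,0}:
4·I_{1,0} = 3·1.7422372 + 1.9594332 = 7.1861448
I_{1,0} = 1.7965362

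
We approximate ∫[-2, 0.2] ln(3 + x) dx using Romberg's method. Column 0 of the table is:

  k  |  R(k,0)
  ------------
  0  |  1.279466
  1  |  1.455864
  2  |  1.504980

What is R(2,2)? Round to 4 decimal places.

Richardson extrapolation on the trapezoidal column (denominator 4−1=3):
R(1,1) = (4·1.455864 − 1.279466) / 3 = 1.514663
R(2,1) = 1.504980 + (1.504980 − 1.455864)/3 = 1.521352
R(2,2) = 1.521352 + (1.521352 − 1.514663)/15 = 1.521798

1.5218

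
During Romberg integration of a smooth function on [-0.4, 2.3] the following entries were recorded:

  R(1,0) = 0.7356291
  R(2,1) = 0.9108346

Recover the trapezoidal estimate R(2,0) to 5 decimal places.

0.86703

From R(2,1) = (4·R(2,0) − R(1,0))/3, solve for R(2,0):
4·R(2,0) = 3·0.9108346 + 0.7356291 = 3.4681329
R(2,0) = 0.8670332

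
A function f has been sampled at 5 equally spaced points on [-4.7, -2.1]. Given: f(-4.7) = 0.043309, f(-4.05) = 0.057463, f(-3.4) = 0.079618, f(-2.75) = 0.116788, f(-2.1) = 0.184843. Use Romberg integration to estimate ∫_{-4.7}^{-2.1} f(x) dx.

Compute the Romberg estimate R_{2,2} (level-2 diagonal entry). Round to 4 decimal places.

0.2348

R_{0,0} (trapezoid, 1 panel, h=2.6000): 0.296598
R_{1,0} (trapezoid, 2 panels, h=1.3000): 0.251802
R_{2,0} (trapezoid, 4 panels, h=0.6500): 0.239164
R_{1,1} = 0.251802 + (0.251802 − 0.296598)/3 = 0.236870
R_{2,1} = 0.239164 + (0.239164 − 0.251802)/3 = 0.234951
R_{2,2} = 0.234951 + (0.234951 − 0.236870)/15 = 0.234823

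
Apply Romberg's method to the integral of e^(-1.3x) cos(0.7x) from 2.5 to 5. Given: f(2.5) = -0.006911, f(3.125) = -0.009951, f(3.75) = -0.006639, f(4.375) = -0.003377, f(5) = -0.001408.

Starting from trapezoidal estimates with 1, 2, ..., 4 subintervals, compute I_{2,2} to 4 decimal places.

-0.0157

I_{0,0} (trapezoid, 1 panel, h=2.5000): -0.010399
I_{1,0} (trapezoid, 2 panels, h=1.2500): -0.013498
I_{2,0} (trapezoid, 4 panels, h=0.6250): -0.015079
I_{1,1} = -0.013498 + (-0.013498 − (-0.010399))/3 = -0.014531
I_{2,1} = -0.015079 + (-0.015079 − (-0.013498))/3 = -0.015606
I_{2,2} = -0.015606 + (-0.015606 − (-0.014531))/15 = -0.015678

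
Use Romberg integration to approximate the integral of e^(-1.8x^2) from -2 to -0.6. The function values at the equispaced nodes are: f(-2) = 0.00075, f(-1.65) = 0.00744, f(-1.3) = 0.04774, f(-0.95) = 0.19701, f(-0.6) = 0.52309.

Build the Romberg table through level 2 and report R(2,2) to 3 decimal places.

R(0,0) (trapezoid, 1 panel, h=1.4000): 0.36669
R(1,0) (trapezoid, 2 panels, h=0.7000): 0.21676
R(2,0) (trapezoid, 4 panels, h=0.3500): 0.17994
R(1,1) = 0.21676 + (0.21676 − 0.36669)/3 = 0.16678
R(2,1) = 0.17994 + (0.17994 − 0.21676)/3 = 0.16767
R(2,2) = 0.16767 + (0.16767 − 0.16678)/15 = 0.16773

0.168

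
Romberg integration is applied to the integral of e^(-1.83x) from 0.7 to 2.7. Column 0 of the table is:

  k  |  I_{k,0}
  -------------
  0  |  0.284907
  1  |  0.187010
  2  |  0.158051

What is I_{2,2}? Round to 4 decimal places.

Richardson extrapolation on the trapezoidal column (denominator 4−1=3):
I_{1,1} = 0.187010 + (0.187010 − 0.284907)/3 = 0.154378
I_{2,1} = 0.158051 + (0.158051 − 0.187010)/3 = 0.148398
I_{2,2} = 0.148398 + (0.148398 − 0.154378)/15 = 0.147999

0.1480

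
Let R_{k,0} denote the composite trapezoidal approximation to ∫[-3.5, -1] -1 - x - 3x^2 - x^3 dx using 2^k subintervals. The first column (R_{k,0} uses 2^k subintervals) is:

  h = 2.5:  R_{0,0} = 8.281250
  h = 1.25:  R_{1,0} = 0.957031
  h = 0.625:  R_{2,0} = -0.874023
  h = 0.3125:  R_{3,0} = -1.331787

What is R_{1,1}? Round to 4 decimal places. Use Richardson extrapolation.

R_{1,1} = 0.957031 + (0.957031 − 8.281250)/3 = -1.484375

-1.4844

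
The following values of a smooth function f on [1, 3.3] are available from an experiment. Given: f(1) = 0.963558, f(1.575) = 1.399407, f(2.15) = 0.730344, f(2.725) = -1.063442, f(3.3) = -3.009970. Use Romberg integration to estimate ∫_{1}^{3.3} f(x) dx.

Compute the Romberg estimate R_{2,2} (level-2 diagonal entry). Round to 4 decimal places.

0.1326

R_{0,0} (trapezoid, 1 panel, h=2.3000): -2.353374
R_{1,0} (trapezoid, 2 panels, h=1.1500): -0.336791
R_{2,0} (trapezoid, 4 panels, h=0.5750): 0.024784
R_{1,1} = -0.336791 + (-0.336791 − (-2.353374))/3 = 0.335403
R_{2,1} = 0.024784 + (0.024784 − (-0.336791))/3 = 0.145309
R_{2,2} = 0.145309 + (0.145309 − 0.335403)/15 = 0.132636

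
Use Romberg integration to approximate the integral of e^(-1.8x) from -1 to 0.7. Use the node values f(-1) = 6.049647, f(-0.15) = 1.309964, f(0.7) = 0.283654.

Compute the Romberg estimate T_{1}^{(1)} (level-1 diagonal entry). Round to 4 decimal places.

T_{0}^{(0)} (trapezoid, 1 panel, h=1.7000): 5.383306
T_{1}^{(0)} (trapezoid, 2 panels, h=0.8500): 3.805122
T_{1}^{(1)} = 3.805122 + (3.805122 − 5.383306)/3 = 3.279061

3.2791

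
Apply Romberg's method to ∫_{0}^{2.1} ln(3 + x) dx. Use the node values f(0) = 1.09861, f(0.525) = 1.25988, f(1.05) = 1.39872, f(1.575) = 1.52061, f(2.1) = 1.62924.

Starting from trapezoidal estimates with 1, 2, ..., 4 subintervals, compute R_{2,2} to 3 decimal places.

2.913

R_{0,0} (trapezoid, 1 panel, h=2.1000): 2.86424
R_{1,0} (trapezoid, 2 panels, h=1.0500): 2.90078
R_{2,0} (trapezoid, 4 panels, h=0.5250): 2.91015
R_{1,1} = 2.90078 + (2.90078 − 2.86424)/3 = 2.91296
R_{2,1} = 2.91015 + (2.91015 − 2.90078)/3 = 2.91327
R_{2,2} = 2.91327 + (2.91327 − 2.91296)/15 = 2.91329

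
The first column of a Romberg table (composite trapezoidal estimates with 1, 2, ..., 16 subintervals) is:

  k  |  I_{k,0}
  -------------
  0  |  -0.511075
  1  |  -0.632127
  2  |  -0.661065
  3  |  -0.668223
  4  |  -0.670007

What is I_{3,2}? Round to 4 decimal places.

I_{2,1} = (4·(-0.661065) − (-0.632127)) / 3 = -0.670711
I_{3,1} = -0.668223 + (-0.668223 − (-0.661065))/3 = -0.670609
I_{3,2} = (16·(-0.670609) − (-0.670711)) / 15 = -0.670602

-0.6706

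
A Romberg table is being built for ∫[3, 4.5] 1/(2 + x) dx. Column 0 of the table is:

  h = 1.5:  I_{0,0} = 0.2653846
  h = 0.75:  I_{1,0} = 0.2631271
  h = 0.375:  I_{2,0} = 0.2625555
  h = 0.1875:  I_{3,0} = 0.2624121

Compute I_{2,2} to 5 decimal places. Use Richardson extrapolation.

Richardson extrapolation on the trapezoidal column (denominator 4−1=3):
I_{1,1} = 0.2631271 + (0.2631271 − 0.2653846)/3 = 0.2623746
I_{2,1} = 0.2625555 + (0.2625555 − 0.2631271)/3 = 0.2623650
I_{2,2} = 0.2623650 + (0.2623650 − 0.2623746)/15 = 0.2623644

0.26236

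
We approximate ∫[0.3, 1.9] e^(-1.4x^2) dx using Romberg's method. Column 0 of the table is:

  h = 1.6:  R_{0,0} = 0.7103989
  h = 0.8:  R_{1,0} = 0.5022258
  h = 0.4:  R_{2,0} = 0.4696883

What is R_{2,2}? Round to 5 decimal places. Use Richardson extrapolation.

Richardson extrapolation on the trapezoidal column (denominator 4−1=3):
R_{1,1} = 0.5022258 + (0.5022258 − 0.7103989)/3 = 0.4328348
R_{2,1} = 0.4696883 + (0.4696883 − 0.5022258)/3 = 0.4588425
R_{2,2} = 0.4588425 + (0.4588425 − 0.4328348)/15 = 0.4605763

0.46058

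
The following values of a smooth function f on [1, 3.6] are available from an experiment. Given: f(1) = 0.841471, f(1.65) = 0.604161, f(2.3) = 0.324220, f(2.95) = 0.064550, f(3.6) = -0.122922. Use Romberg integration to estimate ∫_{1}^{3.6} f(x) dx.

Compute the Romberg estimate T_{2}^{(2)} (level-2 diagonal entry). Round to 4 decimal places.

T_{0}^{(0)} (trapezoid, 1 panel, h=2.6000): 0.934114
T_{1}^{(0)} (trapezoid, 2 panels, h=1.3000): 0.888543
T_{2}^{(0)} (trapezoid, 4 panels, h=0.6500): 0.878934
T_{1}^{(1)} = 0.888543 + (0.888543 − 0.934114)/3 = 0.873353
T_{2}^{(1)} = 0.878934 + (0.878934 − 0.888543)/3 = 0.875731
T_{2}^{(2)} = 0.875731 + (0.875731 − 0.873353)/15 = 0.875890

0.8759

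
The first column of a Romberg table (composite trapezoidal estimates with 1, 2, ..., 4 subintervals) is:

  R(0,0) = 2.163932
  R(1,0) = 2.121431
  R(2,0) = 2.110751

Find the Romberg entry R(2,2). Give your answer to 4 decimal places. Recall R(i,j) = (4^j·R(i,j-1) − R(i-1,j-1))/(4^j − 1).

R(1,1) = (4·2.121431 − 2.163932) / 3 = 2.107264
R(2,1) = 2.110751 + (2.110751 − 2.121431)/3 = 2.107191
R(2,2) = (16·2.107191 − 2.107264) / 15 = 2.107186

2.1072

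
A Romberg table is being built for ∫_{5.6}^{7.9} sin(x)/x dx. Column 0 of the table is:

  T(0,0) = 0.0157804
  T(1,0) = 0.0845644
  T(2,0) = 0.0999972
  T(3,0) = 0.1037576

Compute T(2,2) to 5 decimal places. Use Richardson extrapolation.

0.10498

Richardson extrapolation on the trapezoidal column (denominator 4−1=3):
T(1,1) = (4·0.0845644 − 0.0157804) / 3 = 0.1074924
T(2,1) = 0.0999972 + (0.0999972 − 0.0845644)/3 = 0.1051415
T(2,2) = (16·0.1051415 − 0.1074924) / 15 = 0.1049848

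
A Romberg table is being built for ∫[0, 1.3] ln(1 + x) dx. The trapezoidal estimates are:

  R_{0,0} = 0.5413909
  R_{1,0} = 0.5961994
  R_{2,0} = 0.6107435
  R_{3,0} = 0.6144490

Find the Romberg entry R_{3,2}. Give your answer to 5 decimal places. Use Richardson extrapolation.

Richardson extrapolation on the trapezoidal column (denominator 4−1=3):
R_{2,1} = 0.6107435 + (0.6107435 − 0.5961994)/3 = 0.6155915
R_{3,1} = (4·0.6144490 − 0.6107435) / 3 = 0.6156842
R_{3,2} = 0.6156842 + (0.6156842 − 0.6155915)/15 = 0.6156904

0.61569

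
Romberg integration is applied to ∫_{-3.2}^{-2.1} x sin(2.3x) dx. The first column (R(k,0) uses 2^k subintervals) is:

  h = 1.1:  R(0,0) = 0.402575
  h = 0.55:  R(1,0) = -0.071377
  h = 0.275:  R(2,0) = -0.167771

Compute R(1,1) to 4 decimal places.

Richardson extrapolation on the trapezoidal column (denominator 4−1=3):
R(1,1) = -0.071377 + (-0.071377 − 0.402575)/3 = -0.229361
(Column j=1 coincides with Simpson's rule on the same nodes.)

-0.2294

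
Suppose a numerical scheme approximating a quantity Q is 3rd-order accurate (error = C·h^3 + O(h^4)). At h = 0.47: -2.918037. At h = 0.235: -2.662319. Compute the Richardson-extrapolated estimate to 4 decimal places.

The leading error scales as h^3; refining by a factor of 2 reduces it by 2^3 = 8.
Extrapolated value = (8·A(h/2) − A(h)) / (8 − 1)
= (8·(-2.662319) − (-2.918037)) / 7
= -18.380515 / 7 = -2.625788

-2.6258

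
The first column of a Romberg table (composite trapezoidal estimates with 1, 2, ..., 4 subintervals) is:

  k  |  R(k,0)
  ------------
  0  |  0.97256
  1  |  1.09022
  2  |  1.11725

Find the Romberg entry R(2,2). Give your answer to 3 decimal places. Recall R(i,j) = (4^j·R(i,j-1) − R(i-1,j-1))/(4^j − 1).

Richardson extrapolation on the trapezoidal column (denominator 4−1=3):
R(1,1) = 1.09022 + (1.09022 − 0.97256)/3 = 1.12944
R(2,1) = (4·1.11725 − 1.09022) / 3 = 1.12626
R(2,2) = 1.12626 + (1.12626 − 1.12944)/15 = 1.12605

1.126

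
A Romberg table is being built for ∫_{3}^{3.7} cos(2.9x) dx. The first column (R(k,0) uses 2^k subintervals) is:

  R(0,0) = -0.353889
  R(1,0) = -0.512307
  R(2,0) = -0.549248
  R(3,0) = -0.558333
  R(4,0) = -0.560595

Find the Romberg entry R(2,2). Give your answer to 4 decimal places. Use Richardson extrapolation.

-0.5613

Richardson extrapolation on the trapezoidal column (denominator 4−1=3):
R(1,1) = (4·(-0.512307) − (-0.353889)) / 3 = -0.565113
R(2,1) = (4·(-0.549248) − (-0.512307)) / 3 = -0.561562
R(2,2) = (16·(-0.561562) − (-0.565113)) / 15 = -0.561325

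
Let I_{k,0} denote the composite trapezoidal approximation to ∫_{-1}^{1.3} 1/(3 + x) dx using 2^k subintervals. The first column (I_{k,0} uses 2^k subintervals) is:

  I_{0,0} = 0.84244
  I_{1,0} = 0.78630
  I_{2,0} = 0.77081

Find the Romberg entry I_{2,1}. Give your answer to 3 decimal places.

0.766

Richardson extrapolation on the trapezoidal column (denominator 4−1=3):
I_{2,1} = (4·0.77081 − 0.78630) / 3 = 0.76565
(Column j=1 coincides with Simpson's rule on the same nodes.)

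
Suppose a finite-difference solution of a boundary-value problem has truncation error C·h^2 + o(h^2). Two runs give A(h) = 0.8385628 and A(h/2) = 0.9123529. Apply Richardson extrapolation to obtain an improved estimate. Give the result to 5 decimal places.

0.93695

The leading error scales as h^2; refining by a factor of 2 reduces it by 2^2 = 4.
Extrapolated value = (4·A(h/2) − A(h)) / (4 − 1)
= (4·0.9123529 − 0.8385628) / 3
= 2.8108488 / 3 = 0.9369496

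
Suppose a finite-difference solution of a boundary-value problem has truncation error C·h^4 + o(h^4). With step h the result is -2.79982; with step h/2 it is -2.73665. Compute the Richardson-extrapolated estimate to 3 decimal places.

The leading error scales as h^4; refining by a factor of 2 reduces it by 2^4 = 16.
Extrapolated value = (16·A(h/2) − A(h)) / (16 − 1)
= (16·(-2.73665) − (-2.79982)) / 15
= -40.98658 / 15 = -2.73244

-2.732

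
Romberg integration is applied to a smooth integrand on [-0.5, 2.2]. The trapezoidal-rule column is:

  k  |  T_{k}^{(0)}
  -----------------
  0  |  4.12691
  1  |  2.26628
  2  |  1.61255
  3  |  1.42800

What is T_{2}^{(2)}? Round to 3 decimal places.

T_{1}^{(1)} = (4·2.26628 − 4.12691) / 3 = 1.64607
T_{2}^{(1)} = 1.61255 + (1.61255 − 2.26628)/3 = 1.39464
T_{2}^{(2)} = 1.39464 + (1.39464 − 1.64607)/15 = 1.37788
(Column j=1 coincides with Simpson's rule on the same nodes.)

1.378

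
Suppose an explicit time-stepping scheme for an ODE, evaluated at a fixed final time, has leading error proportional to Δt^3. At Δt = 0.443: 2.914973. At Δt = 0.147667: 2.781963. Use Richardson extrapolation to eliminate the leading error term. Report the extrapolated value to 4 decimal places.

The leading error scales as Δt^3; refining by a factor of 3 reduces it by 3^3 = 27.
Extrapolated value = (27·A(Δt/3) − A(Δt)) / (27 − 1)
= (27·2.781963 − 2.914973) / 26
= 72.198028 / 26 = 2.776847

2.7768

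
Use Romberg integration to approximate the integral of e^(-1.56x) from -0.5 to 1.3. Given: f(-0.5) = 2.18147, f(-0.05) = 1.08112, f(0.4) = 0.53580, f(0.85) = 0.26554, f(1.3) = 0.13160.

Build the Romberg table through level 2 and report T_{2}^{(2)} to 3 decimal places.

T_{0}^{(0)} (trapezoid, 1 panel, h=1.8000): 2.08176
T_{1}^{(0)} (trapezoid, 2 panels, h=0.9000): 1.52310
T_{2}^{(0)} (trapezoid, 4 panels, h=0.4500): 1.36755
T_{1}^{(1)} = 1.52310 + (1.52310 − 2.08176)/3 = 1.33688
T_{2}^{(1)} = 1.36755 + (1.36755 − 1.52310)/3 = 1.31570
T_{2}^{(2)} = 1.31570 + (1.31570 − 1.33688)/15 = 1.31429

1.314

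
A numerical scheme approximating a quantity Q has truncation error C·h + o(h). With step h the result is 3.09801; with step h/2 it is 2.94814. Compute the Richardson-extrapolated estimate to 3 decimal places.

Extrapolated value = (2·A(h/2) − A(h)) / (2 − 1)
= (2·2.94814 − 3.09801) / 1
= 2.79827 / 1 = 2.79827

2.798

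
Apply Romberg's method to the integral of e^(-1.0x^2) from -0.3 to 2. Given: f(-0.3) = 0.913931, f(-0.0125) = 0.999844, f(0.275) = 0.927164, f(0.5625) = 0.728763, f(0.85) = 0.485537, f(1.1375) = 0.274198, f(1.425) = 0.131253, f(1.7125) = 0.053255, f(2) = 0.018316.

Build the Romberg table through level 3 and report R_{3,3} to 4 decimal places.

R_{0,0} (trapezoid, 1 panel, h=2.3000): 1.072084
R_{1,0} (trapezoid, 2 panels, h=1.1500): 1.094410
R_{2,0} (trapezoid, 4 panels, h=0.5750): 1.155795
R_{3,0} (trapezoid, 8 panels, h=0.2875): 1.169015
R_{1,1} = 1.094410 + (1.094410 − 1.072084)/3 = 1.101852
R_{2,1} = 1.155795 + (1.155795 − 1.094410)/3 = 1.176257
R_{3,1} = 1.169015 + (1.169015 − 1.155795)/3 = 1.173422
R_{2,2} = 1.176257 + (1.176257 − 1.101852)/15 = 1.181217
R_{3,2} = 1.173422 + (1.173422 − 1.176257)/15 = 1.173233
R_{3,3} = 1.173233 + (1.173233 − 1.181217)/63 = 1.173106

1.1731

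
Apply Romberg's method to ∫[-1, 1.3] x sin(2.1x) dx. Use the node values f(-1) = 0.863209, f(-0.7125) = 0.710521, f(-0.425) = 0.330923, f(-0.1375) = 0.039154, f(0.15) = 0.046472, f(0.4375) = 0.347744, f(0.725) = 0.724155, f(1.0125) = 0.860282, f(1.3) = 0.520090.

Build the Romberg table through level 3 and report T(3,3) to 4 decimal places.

1.0938

T(0,0) (trapezoid, 1 panel, h=2.3000): 1.590794
T(1,0) (trapezoid, 2 panels, h=1.1500): 0.848840
T(2,0) (trapezoid, 4 panels, h=0.5750): 1.031090
T(3,0) (trapezoid, 8 panels, h=0.2875): 1.078384
T(1,1) = 0.848840 + (0.848840 − 1.590794)/3 = 0.601522
T(2,1) = 1.031090 + (1.031090 − 0.848840)/3 = 1.091840
T(3,1) = 1.078384 + (1.078384 − 1.031090)/3 = 1.094149
T(2,2) = 1.091840 + (1.091840 − 0.601522)/15 = 1.124528
T(3,2) = 1.094149 + (1.094149 − 1.091840)/15 = 1.094303
T(3,3) = 1.094303 + (1.094303 − 1.124528)/63 = 1.093823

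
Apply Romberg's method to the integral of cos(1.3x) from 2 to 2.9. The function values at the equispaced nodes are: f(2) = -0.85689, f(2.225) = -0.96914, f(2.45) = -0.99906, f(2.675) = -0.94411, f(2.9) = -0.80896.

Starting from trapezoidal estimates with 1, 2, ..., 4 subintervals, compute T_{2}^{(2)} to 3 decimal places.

-0.849

T_{0}^{(0)} (trapezoid, 1 panel, h=0.9000): -0.74963
T_{1}^{(0)} (trapezoid, 2 panels, h=0.4500): -0.82439
T_{2}^{(0)} (trapezoid, 4 panels, h=0.2250): -0.84268
T_{1}^{(1)} = -0.82439 + (-0.82439 − (-0.74963))/3 = -0.84931
T_{2}^{(1)} = -0.84268 + (-0.84268 − (-0.82439))/3 = -0.84878
T_{2}^{(2)} = -0.84878 + (-0.84878 − (-0.84931))/15 = -0.84874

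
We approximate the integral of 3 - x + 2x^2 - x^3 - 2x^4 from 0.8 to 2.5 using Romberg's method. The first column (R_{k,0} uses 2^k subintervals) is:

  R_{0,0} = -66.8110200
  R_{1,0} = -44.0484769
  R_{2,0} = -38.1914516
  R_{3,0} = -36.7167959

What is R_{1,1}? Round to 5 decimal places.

-36.46096

Richardson extrapolation on the trapezoidal column (denominator 4−1=3):
R_{1,1} = -44.0484769 + (-44.0484769 − (-66.8110200))/3 = -36.4609625
(Column j=1 coincides with Simpson's rule on the same nodes.)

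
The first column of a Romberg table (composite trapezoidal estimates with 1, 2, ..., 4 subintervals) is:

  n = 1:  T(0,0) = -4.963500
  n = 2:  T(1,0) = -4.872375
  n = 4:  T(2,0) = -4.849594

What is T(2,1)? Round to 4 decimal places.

T(2,1) = -4.849594 + (-4.849594 − (-4.872375))/3 = -4.842000

-4.8420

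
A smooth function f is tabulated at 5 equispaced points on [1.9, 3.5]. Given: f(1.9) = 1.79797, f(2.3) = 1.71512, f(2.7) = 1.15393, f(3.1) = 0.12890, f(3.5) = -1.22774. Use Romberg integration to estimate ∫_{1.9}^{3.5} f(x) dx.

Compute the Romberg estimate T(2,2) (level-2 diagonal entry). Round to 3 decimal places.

1.366

T(0,0) (trapezoid, 1 panel, h=1.6000): 0.45618
T(1,0) (trapezoid, 2 panels, h=0.8000): 1.15124
T(2,0) (trapezoid, 4 panels, h=0.4000): 1.31323
T(1,1) = 1.15124 + (1.15124 − 0.45618)/3 = 1.38293
T(2,1) = 1.31323 + (1.31323 − 1.15124)/3 = 1.36723
T(2,2) = 1.36723 + (1.36723 − 1.38293)/15 = 1.36618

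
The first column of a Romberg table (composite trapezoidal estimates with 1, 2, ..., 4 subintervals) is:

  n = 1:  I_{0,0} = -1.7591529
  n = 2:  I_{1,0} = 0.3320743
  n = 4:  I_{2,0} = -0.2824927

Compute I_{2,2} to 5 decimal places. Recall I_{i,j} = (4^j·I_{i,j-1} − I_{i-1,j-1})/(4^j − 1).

Richardson extrapolation on the trapezoidal column (denominator 4−1=3):
I_{1,1} = (4·0.3320743 − (-1.7591529)) / 3 = 1.0291500
I_{2,1} = (4·(-0.2824927) − 0.3320743) / 3 = -0.4873484
I_{2,2} = -0.4873484 + (-0.4873484 − 1.0291500)/15 = -0.5884483
(Column j=1 coincides with Simpson's rule on the same nodes.)

-0.58845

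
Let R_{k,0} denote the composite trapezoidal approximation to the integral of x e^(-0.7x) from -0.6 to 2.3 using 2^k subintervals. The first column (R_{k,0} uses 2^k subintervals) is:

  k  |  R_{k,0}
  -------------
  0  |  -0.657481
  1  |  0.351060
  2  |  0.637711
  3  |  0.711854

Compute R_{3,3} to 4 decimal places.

0.7368

R_{1,1} = (4·0.351060 − (-0.657481)) / 3 = 0.687240
R_{2,1} = (4·0.637711 − 0.351060) / 3 = 0.733261
R_{3,1} = (4·0.711854 − 0.637711) / 3 = 0.736568
R_{2,2} = 0.733261 + (0.733261 − 0.687240)/15 = 0.736329
R_{3,2} = 0.736568 + (0.736568 − 0.733261)/15 = 0.736788
R_{3,3} = (64·0.736788 − 0.736329) / 63 = 0.736795
(Column j=1 coincides with Simpson's rule on the same nodes.)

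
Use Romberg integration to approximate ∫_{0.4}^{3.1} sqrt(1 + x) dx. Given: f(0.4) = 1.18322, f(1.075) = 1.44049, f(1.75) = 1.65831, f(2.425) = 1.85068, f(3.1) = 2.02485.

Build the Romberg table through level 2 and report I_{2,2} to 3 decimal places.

4.430

I_{0,0} (trapezoid, 1 panel, h=2.7000): 4.33089
I_{1,0} (trapezoid, 2 panels, h=1.3500): 4.40417
I_{2,0} (trapezoid, 4 panels, h=0.6750): 4.42362
I_{1,1} = 4.40417 + (4.40417 − 4.33089)/3 = 4.42860
I_{2,1} = 4.42362 + (4.42362 − 4.40417)/3 = 4.43010
I_{2,2} = 4.43010 + (4.43010 − 4.42860)/15 = 4.43020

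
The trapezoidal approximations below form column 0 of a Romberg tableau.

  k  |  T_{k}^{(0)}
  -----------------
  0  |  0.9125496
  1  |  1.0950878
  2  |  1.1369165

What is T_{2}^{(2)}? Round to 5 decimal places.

Richardson extrapolation on the trapezoidal column (denominator 4−1=3):
T_{1}^{(1)} = (4·1.0950878 − 0.9125496) / 3 = 1.1559339
T_{2}^{(1)} = 1.1369165 + (1.1369165 − 1.0950878)/3 = 1.1508594
T_{2}^{(2)} = 1.1508594 + (1.1508594 − 1.1559339)/15 = 1.1505211

1.15052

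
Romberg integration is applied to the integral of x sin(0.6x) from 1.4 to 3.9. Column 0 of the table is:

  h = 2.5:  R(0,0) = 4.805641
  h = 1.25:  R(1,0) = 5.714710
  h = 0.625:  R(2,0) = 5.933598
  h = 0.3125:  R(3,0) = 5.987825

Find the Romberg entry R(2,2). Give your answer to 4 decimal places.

6.0058

R(1,1) = 5.714710 + (5.714710 − 4.805641)/3 = 6.017733
R(2,1) = (4·5.933598 − 5.714710) / 3 = 6.006561
R(2,2) = 6.006561 + (6.006561 − 6.017733)/15 = 6.005816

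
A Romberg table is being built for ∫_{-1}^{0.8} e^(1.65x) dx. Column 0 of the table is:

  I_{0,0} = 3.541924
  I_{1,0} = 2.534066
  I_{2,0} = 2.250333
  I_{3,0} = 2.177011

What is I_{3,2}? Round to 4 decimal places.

2.1524

I_{2,1} = 2.250333 + (2.250333 − 2.534066)/3 = 2.155755
I_{3,1} = (4·2.177011 − 2.250333) / 3 = 2.152570
I_{3,2} = 2.152570 + (2.152570 − 2.155755)/15 = 2.152358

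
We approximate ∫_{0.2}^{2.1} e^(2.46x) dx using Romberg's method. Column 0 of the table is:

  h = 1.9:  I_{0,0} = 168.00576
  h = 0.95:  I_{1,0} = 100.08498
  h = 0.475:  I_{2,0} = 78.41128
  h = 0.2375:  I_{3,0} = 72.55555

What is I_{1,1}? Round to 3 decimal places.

I_{1,1} = 100.08498 + (100.08498 − 168.00576)/3 = 77.44472

77.445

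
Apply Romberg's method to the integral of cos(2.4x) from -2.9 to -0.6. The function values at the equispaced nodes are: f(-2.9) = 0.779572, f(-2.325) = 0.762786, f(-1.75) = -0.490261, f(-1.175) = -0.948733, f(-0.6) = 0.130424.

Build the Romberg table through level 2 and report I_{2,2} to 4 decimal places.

-0.1396

I_{0,0} (trapezoid, 1 panel, h=2.3000): 1.046495
I_{1,0} (trapezoid, 2 panels, h=1.1500): -0.040552
I_{2,0} (trapezoid, 4 panels, h=0.5750): -0.127196
I_{1,1} = -0.040552 + (-0.040552 − 1.046495)/3 = -0.402901
I_{2,1} = -0.127196 + (-0.127196 − (-0.040552))/3 = -0.156077
I_{2,2} = -0.156077 + (-0.156077 − (-0.402901))/15 = -0.139622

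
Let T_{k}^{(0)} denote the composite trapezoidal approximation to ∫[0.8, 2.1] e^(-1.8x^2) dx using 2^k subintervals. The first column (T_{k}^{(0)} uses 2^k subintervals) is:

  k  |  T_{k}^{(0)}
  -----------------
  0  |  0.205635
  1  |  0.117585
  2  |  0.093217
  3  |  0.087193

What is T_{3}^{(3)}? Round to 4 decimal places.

0.0852

Richardson extrapolation on the trapezoidal column (denominator 4−1=3):
T_{1}^{(1)} = 0.117585 + (0.117585 − 0.205635)/3 = 0.088235
T_{2}^{(1)} = 0.093217 + (0.093217 − 0.117585)/3 = 0.085094
T_{3}^{(1)} = (4·0.087193 − 0.093217) / 3 = 0.085185
T_{2}^{(2)} = (16·0.085094 − 0.088235) / 15 = 0.084885
T_{3}^{(2)} = 0.085185 + (0.085185 − 0.085094)/15 = 0.085191
T_{3}^{(3)} = (64·0.085191 − 0.084885) / 63 = 0.085196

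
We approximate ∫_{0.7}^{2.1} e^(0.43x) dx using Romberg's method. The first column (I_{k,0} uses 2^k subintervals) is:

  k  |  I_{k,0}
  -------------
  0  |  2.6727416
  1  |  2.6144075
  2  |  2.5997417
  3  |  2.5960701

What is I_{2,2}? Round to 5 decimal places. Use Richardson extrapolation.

Richardson extrapolation on the trapezoidal column (denominator 4−1=3):
I_{1,1} = (4·2.6144075 − 2.6727416) / 3 = 2.5949628
I_{2,1} = 2.5997417 + (2.5997417 − 2.6144075)/3 = 2.5948531
I_{2,2} = (16·2.5948531 − 2.5949628) / 15 = 2.5948458

2.59485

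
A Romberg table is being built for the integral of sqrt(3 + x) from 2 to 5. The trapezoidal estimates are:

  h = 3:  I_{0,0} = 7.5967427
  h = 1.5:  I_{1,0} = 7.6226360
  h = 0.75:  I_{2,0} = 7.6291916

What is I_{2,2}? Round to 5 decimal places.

Richardson extrapolation on the trapezoidal column (denominator 4−1=3):
I_{1,1} = 7.6226360 + (7.6226360 − 7.5967427)/3 = 7.6312671
I_{2,1} = (4·7.6291916 − 7.6226360) / 3 = 7.6313768
I_{2,2} = 7.6313768 + (7.6313768 − 7.6312671)/15 = 7.6313841

7.63138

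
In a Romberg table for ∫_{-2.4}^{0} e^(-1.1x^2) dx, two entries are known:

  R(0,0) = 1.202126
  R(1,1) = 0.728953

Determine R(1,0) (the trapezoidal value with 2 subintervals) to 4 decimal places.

From R(1,1) = (4·R(1,0) − R(0,0))/3, solve for R(1,0):
4·R(1,0) = 3·0.728953 + 1.202126 = 3.388985
R(1,0) = 0.847246

0.8472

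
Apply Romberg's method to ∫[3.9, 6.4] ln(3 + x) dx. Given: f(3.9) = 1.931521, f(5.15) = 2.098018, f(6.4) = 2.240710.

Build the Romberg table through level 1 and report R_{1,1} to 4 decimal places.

R_{0,0} (trapezoid, 1 panel, h=2.5000): 5.215289
R_{1,0} (trapezoid, 2 panels, h=1.2500): 5.230167
R_{1,1} = 5.230167 + (5.230167 − 5.215289)/3 = 5.235126

5.2351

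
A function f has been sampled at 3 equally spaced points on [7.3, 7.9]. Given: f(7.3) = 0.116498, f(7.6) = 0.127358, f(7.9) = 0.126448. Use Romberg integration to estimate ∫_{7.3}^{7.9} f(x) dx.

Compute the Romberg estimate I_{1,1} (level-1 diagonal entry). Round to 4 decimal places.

I_{0,0} (trapezoid, 1 panel, h=0.6000): 0.072884
I_{1,0} (trapezoid, 2 panels, h=0.3000): 0.074649
I_{1,1} = 0.074649 + (0.074649 − 0.072884)/3 = 0.075237

0.0752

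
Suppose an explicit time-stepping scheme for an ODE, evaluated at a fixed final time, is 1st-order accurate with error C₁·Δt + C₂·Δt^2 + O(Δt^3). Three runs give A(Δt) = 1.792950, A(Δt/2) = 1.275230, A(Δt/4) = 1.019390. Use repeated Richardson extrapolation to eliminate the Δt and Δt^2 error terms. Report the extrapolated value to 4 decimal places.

0.7656

First eliminate the Δt term (factor 2^1 = 2):
  B₁ = (2·1.275230 − 1.792950)/1 = 0.757510
  B₂ = (2·1.019390 − 1.275230)/1 = 0.763550
Then eliminate the Δt^2 term (factor 2^2 = 4):
  (4·0.763550 − 0.757510)/3 = 0.765563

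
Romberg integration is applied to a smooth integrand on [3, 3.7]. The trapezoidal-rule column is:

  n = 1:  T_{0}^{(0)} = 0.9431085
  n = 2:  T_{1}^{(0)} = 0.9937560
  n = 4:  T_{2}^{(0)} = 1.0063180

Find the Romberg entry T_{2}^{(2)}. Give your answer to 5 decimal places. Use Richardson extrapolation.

1.01050

Richardson extrapolation on the trapezoidal column (denominator 4−1=3):
T_{1}^{(1)} = (4·0.9937560 − 0.9431085) / 3 = 1.0106385
T_{2}^{(1)} = 1.0063180 + (1.0063180 − 0.9937560)/3 = 1.0105053
T_{2}^{(2)} = 1.0105053 + (1.0105053 − 1.0106385)/15 = 1.0104964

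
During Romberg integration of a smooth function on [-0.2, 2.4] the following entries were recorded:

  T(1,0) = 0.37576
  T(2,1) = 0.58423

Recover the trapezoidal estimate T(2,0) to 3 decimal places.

0.532

From T(2,1) = (4·T(2,0) − T(1,0))/3, solve for T(2,0):
4·T(2,0) = 3·0.58423 + 0.37576 = 2.12845
T(2,0) = 0.53211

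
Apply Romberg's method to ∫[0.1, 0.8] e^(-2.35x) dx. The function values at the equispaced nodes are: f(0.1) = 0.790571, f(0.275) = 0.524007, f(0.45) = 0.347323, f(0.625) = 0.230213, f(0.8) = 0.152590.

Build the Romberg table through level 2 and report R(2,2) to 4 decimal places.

R(0,0) (trapezoid, 1 panel, h=0.7000): 0.330106
R(1,0) (trapezoid, 2 panels, h=0.3500): 0.286616
R(2,0) (trapezoid, 4 panels, h=0.1750): 0.275297
R(1,1) = 0.286616 + (0.286616 − 0.330106)/3 = 0.272119
R(2,1) = 0.275297 + (0.275297 − 0.286616)/3 = 0.271524
R(2,2) = 0.271524 + (0.271524 − 0.272119)/15 = 0.271484

0.2715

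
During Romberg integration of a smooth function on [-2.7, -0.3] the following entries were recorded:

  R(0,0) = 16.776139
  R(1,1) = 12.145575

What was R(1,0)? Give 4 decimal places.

13.3032

From R(1,1) = (4·R(1,0) − R(0,0))/3, solve for R(1,0):
4·R(1,0) = 3·12.145575 + 16.776139 = 53.212864
R(1,0) = 13.303216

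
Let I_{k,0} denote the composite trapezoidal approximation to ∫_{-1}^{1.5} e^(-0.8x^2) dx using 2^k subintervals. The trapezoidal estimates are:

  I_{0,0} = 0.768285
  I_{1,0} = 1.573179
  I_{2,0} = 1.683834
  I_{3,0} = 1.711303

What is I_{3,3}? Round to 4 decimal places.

I_{1,1} = (4·1.573179 − 0.768285) / 3 = 1.841477
I_{2,1} = (4·1.683834 − 1.573179) / 3 = 1.720719
I_{3,1} = (4·1.711303 − 1.683834) / 3 = 1.720459
I_{2,2} = (16·1.720719 − 1.841477) / 15 = 1.712668
I_{3,2} = (16·1.720459 − 1.720719) / 15 = 1.720442
I_{3,3} = (64·1.720442 − 1.712668) / 63 = 1.720565

1.7206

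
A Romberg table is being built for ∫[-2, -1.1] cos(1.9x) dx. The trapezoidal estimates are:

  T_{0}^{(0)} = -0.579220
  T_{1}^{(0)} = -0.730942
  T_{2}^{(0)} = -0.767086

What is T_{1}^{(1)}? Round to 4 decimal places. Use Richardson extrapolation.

-0.7815

Richardson extrapolation on the trapezoidal column (denominator 4−1=3):
T_{1}^{(1)} = -0.730942 + (-0.730942 − (-0.579220))/3 = -0.781516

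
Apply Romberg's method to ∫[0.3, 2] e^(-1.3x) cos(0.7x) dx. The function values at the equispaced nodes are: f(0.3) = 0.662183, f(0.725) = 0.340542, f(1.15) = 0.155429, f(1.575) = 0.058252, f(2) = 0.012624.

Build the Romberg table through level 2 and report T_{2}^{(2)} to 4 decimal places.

0.3655

T_{0}^{(0)} (trapezoid, 1 panel, h=1.7000): 0.573586
T_{1}^{(0)} (trapezoid, 2 panels, h=0.8500): 0.418908
T_{2}^{(0)} (trapezoid, 4 panels, h=0.4250): 0.378941
T_{1}^{(1)} = 0.418908 + (0.418908 − 0.573586)/3 = 0.367349
T_{2}^{(1)} = 0.378941 + (0.378941 − 0.418908)/3 = 0.365619
T_{2}^{(2)} = 0.365619 + (0.365619 − 0.367349)/15 = 0.365504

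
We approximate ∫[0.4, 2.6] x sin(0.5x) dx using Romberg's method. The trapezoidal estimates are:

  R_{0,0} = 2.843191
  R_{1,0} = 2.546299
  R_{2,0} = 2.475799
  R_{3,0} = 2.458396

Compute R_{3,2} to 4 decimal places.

2.4526

Richardson extrapolation on the trapezoidal column (denominator 4−1=3):
R_{2,1} = (4·2.475799 − 2.546299) / 3 = 2.452299
R_{3,1} = (4·2.458396 − 2.475799) / 3 = 2.452595
R_{3,2} = (16·2.452595 − 2.452299) / 15 = 2.452615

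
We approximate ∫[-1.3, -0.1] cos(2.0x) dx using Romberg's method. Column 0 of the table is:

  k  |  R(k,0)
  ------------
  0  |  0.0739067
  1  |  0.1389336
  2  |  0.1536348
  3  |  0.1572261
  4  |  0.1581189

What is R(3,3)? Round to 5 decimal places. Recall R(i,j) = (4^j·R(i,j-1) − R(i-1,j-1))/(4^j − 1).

Richardson extrapolation on the trapezoidal column (denominator 4−1=3):
R(1,1) = (4·0.1389336 − 0.0739067) / 3 = 0.1606092
R(2,1) = 0.1536348 + (0.1536348 − 0.1389336)/3 = 0.1585352
R(3,1) = 0.1572261 + (0.1572261 − 0.1536348)/3 = 0.1584232
R(2,2) = 0.1585352 + (0.1585352 − 0.1606092)/15 = 0.1583969
R(3,2) = 0.1584232 + (0.1584232 − 0.1585352)/15 = 0.1584157
R(3,3) = 0.1584157 + (0.1584157 − 0.1583969)/63 = 0.1584160

0.15842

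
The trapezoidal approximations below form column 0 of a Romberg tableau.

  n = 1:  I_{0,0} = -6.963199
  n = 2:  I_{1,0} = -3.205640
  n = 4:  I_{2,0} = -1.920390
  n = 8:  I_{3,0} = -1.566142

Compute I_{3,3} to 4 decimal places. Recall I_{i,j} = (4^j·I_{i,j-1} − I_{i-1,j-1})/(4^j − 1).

Richardson extrapolation on the trapezoidal column (denominator 4−1=3):
I_{1,1} = -3.205640 + (-3.205640 − (-6.963199))/3 = -1.953120
I_{2,1} = -1.920390 + (-1.920390 − (-3.205640))/3 = -1.491973
I_{3,1} = (4·(-1.566142) − (-1.920390)) / 3 = -1.448059
I_{2,2} = (16·(-1.491973) − (-1.953120)) / 15 = -1.461230
I_{3,2} = -1.448059 + (-1.448059 − (-1.491973))/15 = -1.445131
I_{3,3} = (64·(-1.445131) − (-1.461230)) / 63 = -1.444875

-1.4449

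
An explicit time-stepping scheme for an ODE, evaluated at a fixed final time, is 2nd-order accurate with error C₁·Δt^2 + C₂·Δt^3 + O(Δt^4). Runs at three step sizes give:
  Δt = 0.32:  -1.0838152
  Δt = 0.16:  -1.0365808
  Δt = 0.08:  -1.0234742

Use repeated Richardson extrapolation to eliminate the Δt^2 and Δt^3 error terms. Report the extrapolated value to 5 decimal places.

-1.01886

First eliminate the Δt^2 term (factor 2^2 = 4):
  B₁ = (4·(-1.0365808) − (-1.0838152))/3 = -1.0208360
  B₂ = (4·(-1.0234742) − (-1.0365808))/3 = -1.0191053
Then eliminate the Δt^3 term (factor 2^3 = 8):
  (8·(-1.0191053) − (-1.0208360))/7 = -1.0188581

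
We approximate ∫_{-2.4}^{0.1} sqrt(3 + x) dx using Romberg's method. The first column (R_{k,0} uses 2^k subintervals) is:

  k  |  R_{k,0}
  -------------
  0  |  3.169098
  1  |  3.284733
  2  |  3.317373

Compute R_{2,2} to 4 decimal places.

Richardson extrapolation on the trapezoidal column (denominator 4−1=3):
R_{1,1} = (4·3.284733 − 3.169098) / 3 = 3.323278
R_{2,1} = (4·3.317373 − 3.284733) / 3 = 3.328253
R_{2,2} = (16·3.328253 − 3.323278) / 15 = 3.328585
(Column j=1 coincides with Simpson's rule on the same nodes.)

3.3286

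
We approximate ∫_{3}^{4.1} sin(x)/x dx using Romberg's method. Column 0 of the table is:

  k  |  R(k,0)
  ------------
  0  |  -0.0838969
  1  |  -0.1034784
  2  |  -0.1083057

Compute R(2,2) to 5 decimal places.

-0.10991

Richardson extrapolation on the trapezoidal column (denominator 4−1=3):
R(1,1) = (4·(-0.1034784) − (-0.0838969)) / 3 = -0.1100056
R(2,1) = -0.1083057 + (-0.1083057 − (-0.1034784))/3 = -0.1099148
R(2,2) = (16·(-0.1099148) − (-0.1100056)) / 15 = -0.1099087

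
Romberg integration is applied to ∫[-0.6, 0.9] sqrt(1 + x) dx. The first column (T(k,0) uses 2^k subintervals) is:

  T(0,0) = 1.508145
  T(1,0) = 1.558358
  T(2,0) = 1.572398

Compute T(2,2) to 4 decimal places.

1.5772

T(1,1) = (4·1.558358 − 1.508145) / 3 = 1.575096
T(2,1) = (4·1.572398 − 1.558358) / 3 = 1.577078
T(2,2) = 1.577078 + (1.577078 − 1.575096)/15 = 1.577210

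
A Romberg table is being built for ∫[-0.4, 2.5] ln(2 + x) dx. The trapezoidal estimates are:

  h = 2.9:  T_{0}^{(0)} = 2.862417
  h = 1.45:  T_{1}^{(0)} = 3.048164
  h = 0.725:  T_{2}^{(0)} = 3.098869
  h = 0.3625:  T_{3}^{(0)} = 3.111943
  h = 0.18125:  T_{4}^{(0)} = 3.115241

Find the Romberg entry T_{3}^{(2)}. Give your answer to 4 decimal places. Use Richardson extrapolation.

3.1163

Richardson extrapolation on the trapezoidal column (denominator 4−1=3):
T_{2}^{(1)} = (4·3.098869 − 3.048164) / 3 = 3.115771
T_{3}^{(1)} = (4·3.111943 − 3.098869) / 3 = 3.116301
T_{3}^{(2)} = (16·3.116301 − 3.115771) / 15 = 3.116336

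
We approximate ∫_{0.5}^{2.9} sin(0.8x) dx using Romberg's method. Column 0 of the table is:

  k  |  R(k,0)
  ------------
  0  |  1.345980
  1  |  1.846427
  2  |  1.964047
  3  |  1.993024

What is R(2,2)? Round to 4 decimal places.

R(1,1) = (4·1.846427 − 1.345980) / 3 = 2.013243
R(2,1) = 1.964047 + (1.964047 − 1.846427)/3 = 2.003254
R(2,2) = (16·2.003254 − 2.013243) / 15 = 2.002588

2.0026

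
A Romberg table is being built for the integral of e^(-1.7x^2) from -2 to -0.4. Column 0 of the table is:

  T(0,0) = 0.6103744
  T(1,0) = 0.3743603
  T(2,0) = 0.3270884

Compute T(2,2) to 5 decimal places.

0.31237

Richardson extrapolation on the trapezoidal column (denominator 4−1=3):
T(1,1) = (4·0.3743603 − 0.6103744) / 3 = 0.2956889
T(2,1) = 0.3270884 + (0.3270884 − 0.3743603)/3 = 0.3113311
T(2,2) = (16·0.3113311 − 0.2956889) / 15 = 0.3123739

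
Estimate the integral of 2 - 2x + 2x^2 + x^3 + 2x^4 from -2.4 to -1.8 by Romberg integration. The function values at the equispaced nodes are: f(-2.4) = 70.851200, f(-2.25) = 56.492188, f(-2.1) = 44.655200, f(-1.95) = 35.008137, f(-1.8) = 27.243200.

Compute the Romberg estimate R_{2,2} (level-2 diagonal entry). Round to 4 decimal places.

27.6702

R_{0,0} (trapezoid, 1 panel, h=0.6000): 29.428320
R_{1,0} (trapezoid, 2 panels, h=0.3000): 28.110720
R_{2,0} (trapezoid, 4 panels, h=0.1500): 27.780409
R_{1,1} = 28.110720 + (28.110720 − 29.428320)/3 = 27.671520
R_{2,1} = 27.780409 + (27.780409 − 28.110720)/3 = 27.670305
R_{2,2} = 27.670305 + (27.670305 − 27.671520)/15 = 27.670224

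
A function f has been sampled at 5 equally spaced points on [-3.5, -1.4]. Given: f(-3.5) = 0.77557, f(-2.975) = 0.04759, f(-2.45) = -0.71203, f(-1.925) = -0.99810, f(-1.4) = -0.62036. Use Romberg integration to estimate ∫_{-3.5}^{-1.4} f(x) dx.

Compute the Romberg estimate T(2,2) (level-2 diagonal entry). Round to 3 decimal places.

T(0,0) (trapezoid, 1 panel, h=2.1000): 0.16297
T(1,0) (trapezoid, 2 panels, h=1.0500): -0.66615
T(2,0) (trapezoid, 4 panels, h=0.5250): -0.83209
T(1,1) = -0.66615 + (-0.66615 − 0.16297)/3 = -0.94252
T(2,1) = -0.83209 + (-0.83209 − (-0.66615))/3 = -0.88740
T(2,2) = -0.88740 + (-0.88740 − (-0.94252))/15 = -0.88373

-0.884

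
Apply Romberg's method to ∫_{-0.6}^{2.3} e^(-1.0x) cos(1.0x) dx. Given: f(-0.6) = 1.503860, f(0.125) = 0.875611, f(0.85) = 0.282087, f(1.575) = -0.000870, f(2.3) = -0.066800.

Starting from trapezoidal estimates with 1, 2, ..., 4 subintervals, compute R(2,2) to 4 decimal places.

R(0,0) (trapezoid, 1 panel, h=2.9000): 2.083737
R(1,0) (trapezoid, 2 panels, h=1.4500): 1.450895
R(2,0) (trapezoid, 4 panels, h=0.7250): 1.359635
R(1,1) = 1.450895 + (1.450895 − 2.083737)/3 = 1.239948
R(2,1) = 1.359635 + (1.359635 − 1.450895)/3 = 1.329215
R(2,2) = 1.329215 + (1.329215 − 1.239948)/15 = 1.335166

1.3352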